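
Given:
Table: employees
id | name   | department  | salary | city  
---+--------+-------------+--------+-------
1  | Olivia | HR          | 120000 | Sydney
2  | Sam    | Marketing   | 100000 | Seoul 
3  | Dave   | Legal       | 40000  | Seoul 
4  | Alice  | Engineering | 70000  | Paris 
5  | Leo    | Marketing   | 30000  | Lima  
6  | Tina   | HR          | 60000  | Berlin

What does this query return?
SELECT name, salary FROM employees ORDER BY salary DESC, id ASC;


Sorting by salary DESC, then id ASC for ties

6 rows:
Olivia, 120000
Sam, 100000
Alice, 70000
Tina, 60000
Dave, 40000
Leo, 30000


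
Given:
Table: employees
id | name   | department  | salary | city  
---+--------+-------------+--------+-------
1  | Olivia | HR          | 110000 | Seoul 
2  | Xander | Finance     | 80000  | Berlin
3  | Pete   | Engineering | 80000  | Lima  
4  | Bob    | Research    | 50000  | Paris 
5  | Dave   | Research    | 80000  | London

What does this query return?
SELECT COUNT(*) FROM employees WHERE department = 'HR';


Counting rows where department = 'HR'
  Olivia -> MATCH


1


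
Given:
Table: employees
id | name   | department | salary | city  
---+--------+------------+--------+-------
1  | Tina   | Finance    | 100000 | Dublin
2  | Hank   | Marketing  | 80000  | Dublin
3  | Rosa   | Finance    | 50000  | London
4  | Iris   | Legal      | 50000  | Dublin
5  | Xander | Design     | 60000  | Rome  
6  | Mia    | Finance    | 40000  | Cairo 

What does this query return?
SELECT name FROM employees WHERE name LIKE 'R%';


LIKE 'R%' matches names starting with 'R'
Matching: 1

1 rows:
Rosa


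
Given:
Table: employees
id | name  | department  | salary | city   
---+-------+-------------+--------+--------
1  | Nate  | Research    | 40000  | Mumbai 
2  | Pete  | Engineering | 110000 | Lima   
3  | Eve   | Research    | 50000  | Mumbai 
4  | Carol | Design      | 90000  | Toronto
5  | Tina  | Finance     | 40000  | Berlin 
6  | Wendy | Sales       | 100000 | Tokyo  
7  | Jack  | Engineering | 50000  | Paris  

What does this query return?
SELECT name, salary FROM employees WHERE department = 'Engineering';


Filtering: department = 'Engineering'
Matching rows: 2

2 rows:
Pete, 110000
Jack, 50000


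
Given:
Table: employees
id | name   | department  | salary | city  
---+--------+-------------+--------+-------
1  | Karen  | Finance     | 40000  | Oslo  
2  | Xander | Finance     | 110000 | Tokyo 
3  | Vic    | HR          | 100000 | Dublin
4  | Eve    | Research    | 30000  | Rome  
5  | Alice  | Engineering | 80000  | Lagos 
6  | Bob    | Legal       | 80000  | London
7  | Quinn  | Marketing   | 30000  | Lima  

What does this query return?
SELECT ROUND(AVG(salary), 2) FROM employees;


SUM(salary) = 470000
COUNT = 7
ROUND(AVG, 2) = ROUND(470000 / 7, 2) = 67142.86

67142.86


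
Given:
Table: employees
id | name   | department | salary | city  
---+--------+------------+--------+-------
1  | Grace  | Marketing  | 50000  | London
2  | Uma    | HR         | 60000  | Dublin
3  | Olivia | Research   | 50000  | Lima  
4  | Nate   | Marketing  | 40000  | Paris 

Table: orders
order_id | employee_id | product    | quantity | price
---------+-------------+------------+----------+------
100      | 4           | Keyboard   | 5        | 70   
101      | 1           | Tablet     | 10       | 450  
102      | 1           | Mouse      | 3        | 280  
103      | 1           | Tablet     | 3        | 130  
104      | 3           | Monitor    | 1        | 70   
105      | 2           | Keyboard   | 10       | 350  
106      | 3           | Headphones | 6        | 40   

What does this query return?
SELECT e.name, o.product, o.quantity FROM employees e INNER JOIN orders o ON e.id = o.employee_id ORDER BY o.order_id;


Joining employees.id = orders.employee_id:
  employee Nate (id=4) -> order Keyboard
  employee Grace (id=1) -> order Tablet
  employee Grace (id=1) -> order Mouse
  employee Grace (id=1) -> order Tablet
  employee Olivia (id=3) -> order Monitor
  employee Uma (id=2) -> order Keyboard
  employee Olivia (id=3) -> order Headphones


7 rows:
Nate, Keyboard, 5
Grace, Tablet, 10
Grace, Mouse, 3
Grace, Tablet, 3
Olivia, Monitor, 1
Uma, Keyboard, 10
Olivia, Headphones, 6


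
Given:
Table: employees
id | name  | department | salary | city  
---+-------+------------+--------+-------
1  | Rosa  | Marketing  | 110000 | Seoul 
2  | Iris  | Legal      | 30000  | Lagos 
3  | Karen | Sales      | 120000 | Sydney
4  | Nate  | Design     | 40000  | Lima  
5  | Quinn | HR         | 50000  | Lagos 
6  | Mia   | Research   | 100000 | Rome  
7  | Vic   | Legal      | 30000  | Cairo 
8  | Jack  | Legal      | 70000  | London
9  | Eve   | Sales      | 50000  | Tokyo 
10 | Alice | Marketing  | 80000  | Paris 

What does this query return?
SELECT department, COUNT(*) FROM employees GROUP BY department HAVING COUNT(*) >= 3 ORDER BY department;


Groups with count >= 3:
  Legal: 3 -> PASS
  Design: 1 -> filtered out
  HR: 1 -> filtered out
  Marketing: 2 -> filtered out
  Research: 1 -> filtered out
  Sales: 2 -> filtered out


1 groups:
Legal, 3


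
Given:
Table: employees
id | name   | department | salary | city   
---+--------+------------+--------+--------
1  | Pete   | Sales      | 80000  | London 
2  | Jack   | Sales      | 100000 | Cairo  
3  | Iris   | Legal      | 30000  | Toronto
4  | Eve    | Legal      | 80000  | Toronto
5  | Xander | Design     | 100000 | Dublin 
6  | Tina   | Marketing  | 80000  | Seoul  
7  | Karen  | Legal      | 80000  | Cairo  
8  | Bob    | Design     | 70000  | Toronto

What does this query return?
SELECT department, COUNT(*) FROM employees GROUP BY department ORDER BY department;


Assigning each row to its department group:
  Pete -> Sales
  Jack -> Sales
  Iris -> Legal
  Eve -> Legal
  Xander -> Design
  Tina -> Marketing
  Karen -> Legal
  Bob -> Design


4 groups:
Design, 2
Legal, 3
Marketing, 1
Sales, 2


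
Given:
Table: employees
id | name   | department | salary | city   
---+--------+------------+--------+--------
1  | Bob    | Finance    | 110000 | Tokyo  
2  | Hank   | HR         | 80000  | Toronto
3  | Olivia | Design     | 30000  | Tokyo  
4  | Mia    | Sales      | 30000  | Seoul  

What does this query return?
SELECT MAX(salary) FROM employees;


Salaries: 110000, 80000, 30000, 30000
MAX = 110000

110000


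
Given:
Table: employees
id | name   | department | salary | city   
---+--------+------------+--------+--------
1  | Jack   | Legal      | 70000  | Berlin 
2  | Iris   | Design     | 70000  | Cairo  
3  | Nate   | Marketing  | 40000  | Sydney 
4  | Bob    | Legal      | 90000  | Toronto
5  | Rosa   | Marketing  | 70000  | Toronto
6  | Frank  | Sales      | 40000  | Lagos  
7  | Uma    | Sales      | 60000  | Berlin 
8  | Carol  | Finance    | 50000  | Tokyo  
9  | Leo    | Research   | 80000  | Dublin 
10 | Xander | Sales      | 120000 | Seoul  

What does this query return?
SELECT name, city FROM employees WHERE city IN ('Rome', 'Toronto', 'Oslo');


Filtering: city IN ('Rome', 'Toronto', 'Oslo')
Matching: 2 rows

2 rows:
Bob, Toronto
Rosa, Toronto


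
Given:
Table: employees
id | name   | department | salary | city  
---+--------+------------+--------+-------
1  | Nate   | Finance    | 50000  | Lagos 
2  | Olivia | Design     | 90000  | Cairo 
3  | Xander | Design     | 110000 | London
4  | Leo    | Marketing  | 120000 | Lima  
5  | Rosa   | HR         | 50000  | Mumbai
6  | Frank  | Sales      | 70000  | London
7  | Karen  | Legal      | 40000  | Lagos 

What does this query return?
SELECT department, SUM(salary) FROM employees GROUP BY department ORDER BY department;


Summing salary within each department:
  Design: 90000 + 110000 = 200000
  Finance: 50000 = 50000
  HR: 50000 = 50000
  Legal: 40000 = 40000
  Marketing: 120000 = 120000
  Sales: 70000 = 70000


6 groups:
Design, 200000
Finance, 50000
HR, 50000
Legal, 40000
Marketing, 120000
Sales, 70000


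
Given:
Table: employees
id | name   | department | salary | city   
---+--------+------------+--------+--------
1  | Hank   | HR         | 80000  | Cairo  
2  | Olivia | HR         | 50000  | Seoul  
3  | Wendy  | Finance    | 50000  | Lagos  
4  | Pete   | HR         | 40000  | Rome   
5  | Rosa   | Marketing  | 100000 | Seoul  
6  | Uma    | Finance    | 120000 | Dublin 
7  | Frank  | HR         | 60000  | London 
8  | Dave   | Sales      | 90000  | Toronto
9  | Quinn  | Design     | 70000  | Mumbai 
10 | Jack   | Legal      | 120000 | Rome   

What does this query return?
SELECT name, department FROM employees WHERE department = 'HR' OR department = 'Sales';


Filtering: department = 'HR' OR 'Sales'
Matching: 5 rows

5 rows:
Hank, HR
Olivia, HR
Pete, HR
Frank, HR
Dave, Sales


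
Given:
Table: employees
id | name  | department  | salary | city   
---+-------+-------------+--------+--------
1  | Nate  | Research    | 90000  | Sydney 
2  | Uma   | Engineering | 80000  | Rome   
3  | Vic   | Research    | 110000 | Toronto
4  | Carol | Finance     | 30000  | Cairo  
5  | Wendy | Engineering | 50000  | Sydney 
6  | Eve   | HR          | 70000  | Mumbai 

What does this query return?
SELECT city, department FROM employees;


Projecting columns: city, department

6 rows:
Sydney, Research
Rome, Engineering
Toronto, Research
Cairo, Finance
Sydney, Engineering
Mumbai, HR


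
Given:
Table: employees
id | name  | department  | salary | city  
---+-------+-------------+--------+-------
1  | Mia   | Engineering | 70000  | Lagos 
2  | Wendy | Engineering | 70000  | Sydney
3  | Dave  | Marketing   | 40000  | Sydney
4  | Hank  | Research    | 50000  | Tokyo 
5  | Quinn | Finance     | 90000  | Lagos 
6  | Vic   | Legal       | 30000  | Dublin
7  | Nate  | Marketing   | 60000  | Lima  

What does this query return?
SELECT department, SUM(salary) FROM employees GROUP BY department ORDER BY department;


Summing salary within each department:
  Engineering: 70000 + 70000 = 140000
  Finance: 90000 = 90000
  Legal: 30000 = 30000
  Marketing: 40000 + 60000 = 100000
  Research: 50000 = 50000


5 groups:
Engineering, 140000
Finance, 90000
Legal, 30000
Marketing, 100000
Research, 50000


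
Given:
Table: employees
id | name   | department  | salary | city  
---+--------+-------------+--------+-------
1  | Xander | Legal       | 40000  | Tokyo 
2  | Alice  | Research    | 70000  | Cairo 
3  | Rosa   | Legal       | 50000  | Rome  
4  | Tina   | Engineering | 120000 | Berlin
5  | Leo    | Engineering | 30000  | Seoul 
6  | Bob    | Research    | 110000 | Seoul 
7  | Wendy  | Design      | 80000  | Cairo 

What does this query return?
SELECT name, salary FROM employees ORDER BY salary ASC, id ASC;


Sorting by salary ASC, then id ASC for ties

7 rows:
Leo, 30000
Xander, 40000
Rosa, 50000
Alice, 70000
Wendy, 80000
Bob, 110000
Tina, 120000


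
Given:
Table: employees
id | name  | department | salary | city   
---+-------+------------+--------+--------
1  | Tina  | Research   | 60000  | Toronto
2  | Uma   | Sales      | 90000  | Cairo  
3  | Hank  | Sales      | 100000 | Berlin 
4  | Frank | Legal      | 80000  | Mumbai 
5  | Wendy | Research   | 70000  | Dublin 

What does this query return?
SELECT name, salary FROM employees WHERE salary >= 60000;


Filtering: salary >= 60000
Matching: 5 rows

5 rows:
Tina, 60000
Uma, 90000
Hank, 100000
Frank, 80000
Wendy, 70000


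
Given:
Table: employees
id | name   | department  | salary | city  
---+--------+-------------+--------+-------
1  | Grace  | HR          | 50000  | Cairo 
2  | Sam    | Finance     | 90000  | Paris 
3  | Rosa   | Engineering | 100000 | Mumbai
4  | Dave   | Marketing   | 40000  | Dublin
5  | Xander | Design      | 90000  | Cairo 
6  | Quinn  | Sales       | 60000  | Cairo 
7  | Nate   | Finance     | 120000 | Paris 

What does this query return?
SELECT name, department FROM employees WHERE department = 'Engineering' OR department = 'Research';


Filtering: department = 'Engineering' OR 'Research'
Matching: 1 rows

1 rows:
Rosa, Engineering


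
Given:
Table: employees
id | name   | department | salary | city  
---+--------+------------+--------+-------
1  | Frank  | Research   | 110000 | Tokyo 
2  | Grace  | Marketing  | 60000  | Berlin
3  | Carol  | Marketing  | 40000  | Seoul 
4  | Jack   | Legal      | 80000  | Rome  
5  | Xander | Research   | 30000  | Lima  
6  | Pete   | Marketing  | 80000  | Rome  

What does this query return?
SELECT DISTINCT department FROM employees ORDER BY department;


All 'department' values (row order): Research, Marketing, Marketing, Legal, Research, Marketing
Removing duplicates leaves 3 unique value(s).

3 values:
Legal
Marketing
Research


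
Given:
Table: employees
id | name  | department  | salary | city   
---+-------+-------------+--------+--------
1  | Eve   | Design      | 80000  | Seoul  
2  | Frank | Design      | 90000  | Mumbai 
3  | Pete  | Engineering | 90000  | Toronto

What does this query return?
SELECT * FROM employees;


SELECT * returns all 3 rows with all columns

3 rows:
1, Eve, Design, 80000, Seoul
2, Frank, Design, 90000, Mumbai
3, Pete, Engineering, 90000, Toronto


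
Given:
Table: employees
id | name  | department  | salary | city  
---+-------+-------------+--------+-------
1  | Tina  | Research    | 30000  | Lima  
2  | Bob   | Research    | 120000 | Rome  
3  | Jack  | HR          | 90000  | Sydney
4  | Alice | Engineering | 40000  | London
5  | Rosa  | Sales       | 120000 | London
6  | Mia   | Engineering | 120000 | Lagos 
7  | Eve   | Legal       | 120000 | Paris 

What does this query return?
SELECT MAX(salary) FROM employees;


Salaries: 30000, 120000, 90000, 40000, 120000, 120000, 120000
MAX = 120000

120000


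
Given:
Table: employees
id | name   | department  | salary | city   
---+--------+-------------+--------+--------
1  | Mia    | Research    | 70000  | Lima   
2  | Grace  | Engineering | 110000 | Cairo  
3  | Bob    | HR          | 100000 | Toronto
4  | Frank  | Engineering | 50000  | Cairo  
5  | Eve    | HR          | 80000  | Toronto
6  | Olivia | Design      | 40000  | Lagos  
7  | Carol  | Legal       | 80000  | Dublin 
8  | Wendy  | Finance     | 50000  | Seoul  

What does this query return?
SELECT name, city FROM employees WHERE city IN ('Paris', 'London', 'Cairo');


Filtering: city IN ('Paris', 'London', 'Cairo')
Matching: 2 rows

2 rows:
Grace, Cairo
Frank, Cairo


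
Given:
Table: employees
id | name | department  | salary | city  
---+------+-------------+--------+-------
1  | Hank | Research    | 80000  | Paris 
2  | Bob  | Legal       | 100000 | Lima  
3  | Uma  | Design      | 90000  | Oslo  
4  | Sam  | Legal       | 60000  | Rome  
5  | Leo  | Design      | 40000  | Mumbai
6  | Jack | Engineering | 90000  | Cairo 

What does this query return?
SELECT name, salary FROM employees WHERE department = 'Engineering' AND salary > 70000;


Filtering: department = 'Engineering' AND salary > 70000
Matching: 1 rows

1 rows:
Jack, 90000


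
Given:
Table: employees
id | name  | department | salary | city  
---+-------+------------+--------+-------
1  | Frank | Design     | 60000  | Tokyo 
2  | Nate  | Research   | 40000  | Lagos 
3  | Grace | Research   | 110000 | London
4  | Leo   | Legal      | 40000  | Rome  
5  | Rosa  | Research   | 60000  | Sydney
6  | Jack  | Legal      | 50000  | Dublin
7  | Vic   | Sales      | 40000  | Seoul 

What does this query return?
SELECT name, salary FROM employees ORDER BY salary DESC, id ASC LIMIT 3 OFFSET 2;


Sort by salary DESC (id ASC tiebreak), then skip 2 and take 3
Rows 3 through 5

3 rows:
Rosa, 60000
Jack, 50000
Nate, 40000


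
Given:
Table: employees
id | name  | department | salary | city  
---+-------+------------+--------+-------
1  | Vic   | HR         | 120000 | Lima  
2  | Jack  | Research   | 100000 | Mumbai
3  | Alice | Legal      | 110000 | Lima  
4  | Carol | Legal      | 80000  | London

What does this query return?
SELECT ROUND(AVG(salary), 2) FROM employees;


SUM(salary) = 410000
COUNT = 4
ROUND(AVG, 2) = ROUND(410000 / 4, 2) = 102500.0

102500.0


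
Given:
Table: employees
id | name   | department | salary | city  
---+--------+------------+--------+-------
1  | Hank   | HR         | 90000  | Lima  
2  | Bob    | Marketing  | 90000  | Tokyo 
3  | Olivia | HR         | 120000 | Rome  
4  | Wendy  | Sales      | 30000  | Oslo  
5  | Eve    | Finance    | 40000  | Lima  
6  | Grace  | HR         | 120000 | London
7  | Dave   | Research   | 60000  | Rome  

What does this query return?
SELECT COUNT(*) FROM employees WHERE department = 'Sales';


Counting rows where department = 'Sales'
  Wendy -> MATCH


1


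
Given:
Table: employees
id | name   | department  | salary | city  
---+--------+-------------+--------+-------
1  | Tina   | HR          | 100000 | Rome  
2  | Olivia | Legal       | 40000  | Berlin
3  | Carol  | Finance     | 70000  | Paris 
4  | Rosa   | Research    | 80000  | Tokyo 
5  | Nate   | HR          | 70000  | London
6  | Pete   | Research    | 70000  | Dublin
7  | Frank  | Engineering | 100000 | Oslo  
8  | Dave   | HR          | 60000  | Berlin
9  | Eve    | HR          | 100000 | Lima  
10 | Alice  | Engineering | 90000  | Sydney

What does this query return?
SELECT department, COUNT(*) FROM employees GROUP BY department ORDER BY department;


Assigning each row to its department group:
  Tina -> HR
  Olivia -> Legal
  Carol -> Finance
  Rosa -> Research
  Nate -> HR
  Pete -> Research
  Frank -> Engineering
  Dave -> HR
  Eve -> HR
  Alice -> Engineering


5 groups:
Engineering, 2
Finance, 1
HR, 4
Legal, 1
Research, 2


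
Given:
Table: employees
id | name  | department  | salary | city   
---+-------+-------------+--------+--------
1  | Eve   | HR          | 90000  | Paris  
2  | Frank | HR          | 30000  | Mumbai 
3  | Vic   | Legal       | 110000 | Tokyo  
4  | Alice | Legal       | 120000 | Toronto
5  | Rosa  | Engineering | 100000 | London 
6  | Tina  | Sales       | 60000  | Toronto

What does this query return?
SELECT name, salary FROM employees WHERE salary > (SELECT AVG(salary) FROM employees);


Subquery: AVG(salary) = 85000.0
Filtering: salary > 85000.0
  Eve (90000) -> MATCH
  Vic (110000) -> MATCH
  Alice (120000) -> MATCH
  Rosa (100000) -> MATCH


4 rows:
Eve, 90000
Vic, 110000
Alice, 120000
Rosa, 100000


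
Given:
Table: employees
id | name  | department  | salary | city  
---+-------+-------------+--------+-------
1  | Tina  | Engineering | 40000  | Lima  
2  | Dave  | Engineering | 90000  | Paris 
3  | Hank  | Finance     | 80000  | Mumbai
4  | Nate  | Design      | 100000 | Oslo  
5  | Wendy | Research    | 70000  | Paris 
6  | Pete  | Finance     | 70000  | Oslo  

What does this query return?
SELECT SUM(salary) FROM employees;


SUM(salary) = 40000 + 90000 + 80000 + 100000 + 70000 + 70000 = 450000

450000


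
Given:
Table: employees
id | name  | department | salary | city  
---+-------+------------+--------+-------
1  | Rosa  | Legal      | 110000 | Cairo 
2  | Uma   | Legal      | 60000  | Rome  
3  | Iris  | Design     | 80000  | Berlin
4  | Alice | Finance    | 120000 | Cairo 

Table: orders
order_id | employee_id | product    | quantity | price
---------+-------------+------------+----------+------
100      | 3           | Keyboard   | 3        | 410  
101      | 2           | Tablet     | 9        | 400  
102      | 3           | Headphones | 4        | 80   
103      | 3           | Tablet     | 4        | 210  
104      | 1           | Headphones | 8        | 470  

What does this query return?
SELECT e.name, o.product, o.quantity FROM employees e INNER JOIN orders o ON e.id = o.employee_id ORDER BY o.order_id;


Joining employees.id = orders.employee_id:
  employee Iris (id=3) -> order Keyboard
  employee Uma (id=2) -> order Tablet
  employee Iris (id=3) -> order Headphones
  employee Iris (id=3) -> order Tablet
  employee Rosa (id=1) -> order Headphones


5 rows:
Iris, Keyboard, 3
Uma, Tablet, 9
Iris, Headphones, 4
Iris, Tablet, 4
Rosa, Headphones, 8


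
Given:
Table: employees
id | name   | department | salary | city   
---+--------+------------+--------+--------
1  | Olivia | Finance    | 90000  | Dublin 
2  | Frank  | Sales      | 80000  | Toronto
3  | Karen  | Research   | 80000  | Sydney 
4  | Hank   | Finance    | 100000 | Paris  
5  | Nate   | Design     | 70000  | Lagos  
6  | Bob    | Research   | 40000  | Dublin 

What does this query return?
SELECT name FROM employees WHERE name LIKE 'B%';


LIKE 'B%' matches names starting with 'B'
Matching: 1

1 rows:
Bob


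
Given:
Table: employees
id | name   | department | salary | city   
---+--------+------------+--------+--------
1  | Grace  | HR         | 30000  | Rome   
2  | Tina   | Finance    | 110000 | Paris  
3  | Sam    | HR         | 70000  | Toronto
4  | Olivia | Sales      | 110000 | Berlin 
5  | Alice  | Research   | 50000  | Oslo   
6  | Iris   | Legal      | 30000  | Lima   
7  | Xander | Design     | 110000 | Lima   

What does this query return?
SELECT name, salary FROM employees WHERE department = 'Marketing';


Filtering: department = 'Marketing'
Matching rows: 0

Empty result set (0 rows)


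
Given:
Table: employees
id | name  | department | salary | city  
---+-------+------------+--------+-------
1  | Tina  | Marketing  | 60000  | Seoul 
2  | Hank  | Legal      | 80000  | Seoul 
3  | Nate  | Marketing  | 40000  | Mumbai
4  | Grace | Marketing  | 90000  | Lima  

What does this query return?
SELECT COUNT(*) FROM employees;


COUNT(*) counts all rows

4


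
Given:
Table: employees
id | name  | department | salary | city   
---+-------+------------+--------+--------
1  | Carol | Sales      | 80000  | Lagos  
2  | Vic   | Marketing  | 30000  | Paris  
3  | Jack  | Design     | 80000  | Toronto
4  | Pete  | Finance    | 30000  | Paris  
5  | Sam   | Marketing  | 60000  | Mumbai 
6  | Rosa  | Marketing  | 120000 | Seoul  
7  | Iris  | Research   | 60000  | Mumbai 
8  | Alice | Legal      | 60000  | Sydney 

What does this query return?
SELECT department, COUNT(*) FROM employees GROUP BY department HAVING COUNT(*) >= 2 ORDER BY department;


Groups with count >= 2:
  Marketing: 3 -> PASS
  Design: 1 -> filtered out
  Finance: 1 -> filtered out
  Legal: 1 -> filtered out
  Research: 1 -> filtered out
  Sales: 1 -> filtered out


1 groups:
Marketing, 3


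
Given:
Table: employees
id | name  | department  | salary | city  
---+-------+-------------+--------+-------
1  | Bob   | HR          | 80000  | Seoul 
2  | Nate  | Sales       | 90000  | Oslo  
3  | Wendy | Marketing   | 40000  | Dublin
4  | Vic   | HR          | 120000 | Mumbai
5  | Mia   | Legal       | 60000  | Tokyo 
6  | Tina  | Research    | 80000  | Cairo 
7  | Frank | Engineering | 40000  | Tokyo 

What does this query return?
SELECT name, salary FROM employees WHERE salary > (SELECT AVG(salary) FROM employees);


Subquery: AVG(salary) = 72857.14
Filtering: salary > 72857.14
  Bob (80000) -> MATCH
  Nate (90000) -> MATCH
  Vic (120000) -> MATCH
  Tina (80000) -> MATCH


4 rows:
Bob, 80000
Nate, 90000
Vic, 120000
Tina, 80000


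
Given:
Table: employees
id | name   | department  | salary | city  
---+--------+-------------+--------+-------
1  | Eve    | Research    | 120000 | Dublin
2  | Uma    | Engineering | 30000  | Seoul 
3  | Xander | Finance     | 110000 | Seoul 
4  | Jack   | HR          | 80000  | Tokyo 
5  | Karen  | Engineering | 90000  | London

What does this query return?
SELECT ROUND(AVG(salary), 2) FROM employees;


SUM(salary) = 430000
COUNT = 5
ROUND(AVG, 2) = ROUND(430000 / 5, 2) = 86000.0

86000.0


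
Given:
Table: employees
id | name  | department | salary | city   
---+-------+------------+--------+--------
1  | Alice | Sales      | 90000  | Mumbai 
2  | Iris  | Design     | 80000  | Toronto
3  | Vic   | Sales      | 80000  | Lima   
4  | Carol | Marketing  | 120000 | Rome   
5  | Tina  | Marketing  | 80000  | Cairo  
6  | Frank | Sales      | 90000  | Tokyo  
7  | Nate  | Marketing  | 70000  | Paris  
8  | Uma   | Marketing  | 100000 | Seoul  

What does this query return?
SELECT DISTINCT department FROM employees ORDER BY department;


All 'department' values (row order): Sales, Design, Sales, Marketing, Marketing, Sales, Marketing, Marketing
Removing duplicates leaves 3 unique value(s).

3 values:
Design
Marketing
Sales


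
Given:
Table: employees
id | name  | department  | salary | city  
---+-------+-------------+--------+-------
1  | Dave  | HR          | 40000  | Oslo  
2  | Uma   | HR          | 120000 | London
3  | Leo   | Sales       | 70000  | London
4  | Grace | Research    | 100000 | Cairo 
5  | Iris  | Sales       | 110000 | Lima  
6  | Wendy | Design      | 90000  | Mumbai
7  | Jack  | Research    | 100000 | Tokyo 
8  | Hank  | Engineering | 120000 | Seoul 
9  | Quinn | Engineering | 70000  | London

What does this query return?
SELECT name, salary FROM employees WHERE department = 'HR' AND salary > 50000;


Filtering: department = 'HR' AND salary > 50000
Matching: 1 rows

1 rows:
Uma, 120000


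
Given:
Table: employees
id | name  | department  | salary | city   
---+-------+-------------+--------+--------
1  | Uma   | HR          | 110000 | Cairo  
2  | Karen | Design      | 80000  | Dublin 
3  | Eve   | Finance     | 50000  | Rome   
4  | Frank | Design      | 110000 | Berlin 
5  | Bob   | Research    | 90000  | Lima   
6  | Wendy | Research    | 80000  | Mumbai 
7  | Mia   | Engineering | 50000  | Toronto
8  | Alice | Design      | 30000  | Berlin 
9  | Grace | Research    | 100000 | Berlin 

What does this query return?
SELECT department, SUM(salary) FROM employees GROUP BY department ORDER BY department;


Summing salary within each department:
  Design: 80000 + 110000 + 30000 = 220000
  Engineering: 50000 = 50000
  Finance: 50000 = 50000
  HR: 110000 = 110000
  Research: 90000 + 80000 + 100000 = 270000


5 groups:
Design, 220000
Engineering, 50000
Finance, 50000
HR, 110000
Research, 270000


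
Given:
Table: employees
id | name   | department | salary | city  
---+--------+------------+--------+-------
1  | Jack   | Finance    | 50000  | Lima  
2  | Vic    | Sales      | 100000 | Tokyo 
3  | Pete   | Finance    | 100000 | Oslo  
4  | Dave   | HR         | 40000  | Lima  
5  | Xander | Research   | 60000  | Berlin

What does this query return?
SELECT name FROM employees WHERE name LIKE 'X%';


LIKE 'X%' matches names starting with 'X'
Matching: 1

1 rows:
Xander


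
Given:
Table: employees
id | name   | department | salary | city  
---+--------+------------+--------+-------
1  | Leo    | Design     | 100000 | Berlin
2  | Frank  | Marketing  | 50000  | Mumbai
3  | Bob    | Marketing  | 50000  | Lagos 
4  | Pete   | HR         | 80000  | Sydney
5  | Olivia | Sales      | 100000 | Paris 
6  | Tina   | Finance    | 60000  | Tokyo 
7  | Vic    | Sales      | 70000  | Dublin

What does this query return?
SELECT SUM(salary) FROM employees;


SUM(salary) = 100000 + 50000 + 50000 + 80000 + 100000 + 60000 + 70000 = 510000

510000


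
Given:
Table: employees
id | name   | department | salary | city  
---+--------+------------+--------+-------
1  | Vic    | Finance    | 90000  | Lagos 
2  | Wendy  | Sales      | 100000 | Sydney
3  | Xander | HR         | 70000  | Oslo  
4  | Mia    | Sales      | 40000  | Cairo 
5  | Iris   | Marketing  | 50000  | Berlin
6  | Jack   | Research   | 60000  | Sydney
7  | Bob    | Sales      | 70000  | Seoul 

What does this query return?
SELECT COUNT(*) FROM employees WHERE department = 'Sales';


Counting rows where department = 'Sales'
  Wendy -> MATCH
  Mia -> MATCH
  Bob -> MATCH


3


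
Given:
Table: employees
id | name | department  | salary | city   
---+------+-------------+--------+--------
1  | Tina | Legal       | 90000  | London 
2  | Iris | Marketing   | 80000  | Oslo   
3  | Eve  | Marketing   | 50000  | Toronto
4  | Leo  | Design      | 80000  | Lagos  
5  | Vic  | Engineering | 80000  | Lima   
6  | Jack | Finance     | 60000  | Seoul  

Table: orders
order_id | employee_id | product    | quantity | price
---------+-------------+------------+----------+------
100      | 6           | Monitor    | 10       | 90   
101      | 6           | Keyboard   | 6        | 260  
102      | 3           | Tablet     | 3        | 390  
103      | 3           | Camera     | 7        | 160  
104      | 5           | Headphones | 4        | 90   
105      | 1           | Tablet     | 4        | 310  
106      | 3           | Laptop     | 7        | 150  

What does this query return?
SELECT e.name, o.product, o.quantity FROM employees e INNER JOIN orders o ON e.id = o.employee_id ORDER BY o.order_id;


Joining employees.id = orders.employee_id:
  employee Jack (id=6) -> order Monitor
  employee Jack (id=6) -> order Keyboard
  employee Eve (id=3) -> order Tablet
  employee Eve (id=3) -> order Camera
  employee Vic (id=5) -> order Headphones
  employee Tina (id=1) -> order Tablet
  employee Eve (id=3) -> order Laptop


7 rows:
Jack, Monitor, 10
Jack, Keyboard, 6
Eve, Tablet, 3
Eve, Camera, 7
Vic, Headphones, 4
Tina, Tablet, 4
Eve, Laptop, 7


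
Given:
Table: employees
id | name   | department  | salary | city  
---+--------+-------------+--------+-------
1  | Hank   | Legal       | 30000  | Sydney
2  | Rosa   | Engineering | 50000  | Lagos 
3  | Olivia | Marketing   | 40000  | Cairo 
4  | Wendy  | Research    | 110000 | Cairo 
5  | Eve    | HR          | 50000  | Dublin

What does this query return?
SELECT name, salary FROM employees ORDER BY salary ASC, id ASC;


Sorting by salary ASC, then id ASC for ties

5 rows:
Hank, 30000
Olivia, 40000
Rosa, 50000
Eve, 50000
Wendy, 110000


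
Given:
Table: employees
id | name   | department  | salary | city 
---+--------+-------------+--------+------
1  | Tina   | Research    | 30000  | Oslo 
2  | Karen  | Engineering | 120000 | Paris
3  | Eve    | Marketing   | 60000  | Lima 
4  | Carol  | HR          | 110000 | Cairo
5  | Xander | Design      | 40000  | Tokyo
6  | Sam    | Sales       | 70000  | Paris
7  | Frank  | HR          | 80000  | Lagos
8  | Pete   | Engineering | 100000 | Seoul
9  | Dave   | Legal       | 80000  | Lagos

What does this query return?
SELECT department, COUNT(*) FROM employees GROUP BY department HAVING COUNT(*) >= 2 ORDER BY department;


Groups with count >= 2:
  Engineering: 2 -> PASS
  HR: 2 -> PASS
  Design: 1 -> filtered out
  Legal: 1 -> filtered out
  Marketing: 1 -> filtered out
  Research: 1 -> filtered out
  Sales: 1 -> filtered out


2 groups:
Engineering, 2
HR, 2


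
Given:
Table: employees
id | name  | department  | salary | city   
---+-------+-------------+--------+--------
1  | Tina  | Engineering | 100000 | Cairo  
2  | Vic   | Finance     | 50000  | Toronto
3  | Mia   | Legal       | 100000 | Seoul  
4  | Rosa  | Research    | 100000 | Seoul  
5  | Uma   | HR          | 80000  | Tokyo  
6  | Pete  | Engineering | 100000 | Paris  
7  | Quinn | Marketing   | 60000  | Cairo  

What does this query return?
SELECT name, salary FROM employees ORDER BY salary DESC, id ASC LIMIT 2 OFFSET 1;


Sort by salary DESC (id ASC tiebreak), then skip 1 and take 2
Rows 2 through 3

2 rows:
Mia, 100000
Rosa, 100000


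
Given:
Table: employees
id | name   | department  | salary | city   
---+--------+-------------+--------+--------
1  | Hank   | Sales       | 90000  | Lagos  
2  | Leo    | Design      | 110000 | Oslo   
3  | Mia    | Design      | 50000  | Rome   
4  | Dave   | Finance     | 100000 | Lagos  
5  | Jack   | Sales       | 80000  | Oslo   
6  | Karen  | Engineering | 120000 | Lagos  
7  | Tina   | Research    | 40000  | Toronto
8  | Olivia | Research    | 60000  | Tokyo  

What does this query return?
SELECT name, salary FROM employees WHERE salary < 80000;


Filtering: salary < 80000
Matching: 3 rows

3 rows:
Mia, 50000
Tina, 40000
Olivia, 60000


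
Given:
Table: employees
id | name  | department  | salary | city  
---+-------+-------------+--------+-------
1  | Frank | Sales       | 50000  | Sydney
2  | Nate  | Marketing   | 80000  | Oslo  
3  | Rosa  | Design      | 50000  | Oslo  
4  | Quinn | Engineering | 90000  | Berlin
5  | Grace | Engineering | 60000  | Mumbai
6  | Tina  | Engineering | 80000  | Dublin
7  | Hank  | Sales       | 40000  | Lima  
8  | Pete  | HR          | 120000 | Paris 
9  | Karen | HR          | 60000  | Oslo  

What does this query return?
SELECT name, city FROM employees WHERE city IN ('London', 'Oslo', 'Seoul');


Filtering: city IN ('London', 'Oslo', 'Seoul')
Matching: 3 rows

3 rows:
Nate, Oslo
Rosa, Oslo
Karen, Oslo


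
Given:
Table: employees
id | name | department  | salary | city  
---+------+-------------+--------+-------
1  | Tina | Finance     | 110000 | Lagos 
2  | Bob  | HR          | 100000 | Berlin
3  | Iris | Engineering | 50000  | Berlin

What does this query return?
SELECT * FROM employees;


SELECT * returns all 3 rows with all columns

3 rows:
1, Tina, Finance, 110000, Lagos
2, Bob, HR, 100000, Berlin
3, Iris, Engineering, 50000, Berlin


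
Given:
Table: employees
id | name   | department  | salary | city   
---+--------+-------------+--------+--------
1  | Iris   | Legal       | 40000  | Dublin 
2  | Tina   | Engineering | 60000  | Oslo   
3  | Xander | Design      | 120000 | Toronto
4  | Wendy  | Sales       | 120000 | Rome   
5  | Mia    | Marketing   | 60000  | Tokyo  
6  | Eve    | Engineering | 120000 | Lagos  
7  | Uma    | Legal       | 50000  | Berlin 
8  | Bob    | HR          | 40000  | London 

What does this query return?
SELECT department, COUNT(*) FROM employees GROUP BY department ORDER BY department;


Assigning each row to its department group:
  Iris -> Legal
  Tina -> Engineering
  Xander -> Design
  Wendy -> Sales
  Mia -> Marketing
  Eve -> Engineering
  Uma -> Legal
  Bob -> HR


6 groups:
Design, 1
Engineering, 2
HR, 1
Legal, 2
Marketing, 1
Sales, 1


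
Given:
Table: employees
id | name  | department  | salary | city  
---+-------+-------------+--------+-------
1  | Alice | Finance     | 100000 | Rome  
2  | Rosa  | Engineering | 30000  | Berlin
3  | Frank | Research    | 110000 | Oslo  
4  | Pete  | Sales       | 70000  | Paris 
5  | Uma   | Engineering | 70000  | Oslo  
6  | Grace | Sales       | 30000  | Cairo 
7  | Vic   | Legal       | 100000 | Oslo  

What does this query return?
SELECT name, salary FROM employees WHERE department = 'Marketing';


Filtering: department = 'Marketing'
Matching rows: 0

Empty result set (0 rows)


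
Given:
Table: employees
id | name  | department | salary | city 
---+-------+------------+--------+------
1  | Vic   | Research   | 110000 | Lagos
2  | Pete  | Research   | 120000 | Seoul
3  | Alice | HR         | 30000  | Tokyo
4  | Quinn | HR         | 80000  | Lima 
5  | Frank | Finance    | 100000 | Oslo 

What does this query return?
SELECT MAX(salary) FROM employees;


Salaries: 110000, 120000, 30000, 80000, 100000
MAX = 120000

120000


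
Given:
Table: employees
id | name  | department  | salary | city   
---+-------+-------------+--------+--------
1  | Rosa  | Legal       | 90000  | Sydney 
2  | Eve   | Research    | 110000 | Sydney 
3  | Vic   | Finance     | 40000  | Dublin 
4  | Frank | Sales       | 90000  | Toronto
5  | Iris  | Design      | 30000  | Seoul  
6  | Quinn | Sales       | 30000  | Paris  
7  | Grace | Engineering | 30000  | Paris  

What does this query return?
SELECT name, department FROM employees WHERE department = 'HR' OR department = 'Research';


Filtering: department = 'HR' OR 'Research'
Matching: 1 rows

1 rows:
Eve, Research


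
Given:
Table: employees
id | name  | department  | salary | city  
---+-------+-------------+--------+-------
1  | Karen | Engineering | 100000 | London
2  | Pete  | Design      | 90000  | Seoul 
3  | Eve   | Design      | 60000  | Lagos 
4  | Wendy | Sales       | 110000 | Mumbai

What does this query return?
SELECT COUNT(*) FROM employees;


COUNT(*) counts all rows

4


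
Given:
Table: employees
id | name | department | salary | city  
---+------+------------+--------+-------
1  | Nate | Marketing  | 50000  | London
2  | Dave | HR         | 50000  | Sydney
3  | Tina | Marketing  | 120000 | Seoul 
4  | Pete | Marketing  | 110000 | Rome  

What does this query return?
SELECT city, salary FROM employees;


Projecting columns: city, salary

4 rows:
London, 50000
Sydney, 50000
Seoul, 120000
Rome, 110000


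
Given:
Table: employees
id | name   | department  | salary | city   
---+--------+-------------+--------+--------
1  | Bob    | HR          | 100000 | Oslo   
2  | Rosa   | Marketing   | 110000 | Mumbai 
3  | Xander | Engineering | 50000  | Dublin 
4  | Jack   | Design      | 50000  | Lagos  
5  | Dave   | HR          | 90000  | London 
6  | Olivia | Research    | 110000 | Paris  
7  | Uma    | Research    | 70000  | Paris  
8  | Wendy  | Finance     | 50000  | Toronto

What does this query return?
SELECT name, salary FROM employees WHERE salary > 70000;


Filtering: salary > 70000
Matching: 4 rows

4 rows:
Bob, 100000
Rosa, 110000
Dave, 90000
Olivia, 110000


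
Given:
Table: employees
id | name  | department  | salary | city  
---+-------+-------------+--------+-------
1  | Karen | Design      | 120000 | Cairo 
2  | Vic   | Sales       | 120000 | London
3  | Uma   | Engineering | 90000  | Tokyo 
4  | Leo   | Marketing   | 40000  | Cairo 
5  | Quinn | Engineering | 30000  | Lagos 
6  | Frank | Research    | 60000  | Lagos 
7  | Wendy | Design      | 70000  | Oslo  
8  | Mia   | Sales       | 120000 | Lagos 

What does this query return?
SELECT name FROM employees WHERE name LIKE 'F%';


LIKE 'F%' matches names starting with 'F'
Matching: 1

1 rows:
Frank


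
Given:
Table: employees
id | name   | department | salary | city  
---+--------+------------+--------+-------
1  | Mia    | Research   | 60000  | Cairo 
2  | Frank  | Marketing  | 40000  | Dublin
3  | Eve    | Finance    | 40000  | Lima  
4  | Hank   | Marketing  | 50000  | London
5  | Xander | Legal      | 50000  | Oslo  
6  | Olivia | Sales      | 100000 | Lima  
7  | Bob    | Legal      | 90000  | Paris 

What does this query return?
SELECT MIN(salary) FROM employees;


Salaries: 60000, 40000, 40000, 50000, 50000, 100000, 90000
MIN = 40000

40000


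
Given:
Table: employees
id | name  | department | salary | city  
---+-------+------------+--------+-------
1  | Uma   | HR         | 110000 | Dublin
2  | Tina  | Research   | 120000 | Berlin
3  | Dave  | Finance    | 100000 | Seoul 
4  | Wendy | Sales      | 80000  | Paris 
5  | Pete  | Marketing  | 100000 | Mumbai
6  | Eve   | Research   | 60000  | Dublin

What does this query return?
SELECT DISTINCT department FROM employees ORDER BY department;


All 'department' values (row order): HR, Research, Finance, Sales, Marketing, Research
Removing duplicates leaves 5 unique value(s).

5 values:
Finance
HR
Marketing
Research
Sales


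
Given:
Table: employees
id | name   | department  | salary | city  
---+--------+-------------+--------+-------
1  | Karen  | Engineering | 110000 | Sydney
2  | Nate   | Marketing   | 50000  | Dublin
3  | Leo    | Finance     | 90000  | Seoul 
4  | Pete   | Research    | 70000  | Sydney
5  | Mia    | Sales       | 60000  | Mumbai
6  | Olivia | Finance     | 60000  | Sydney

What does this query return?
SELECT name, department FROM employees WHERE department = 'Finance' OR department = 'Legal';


Filtering: department = 'Finance' OR 'Legal'
Matching: 2 rows

2 rows:
Leo, Finance
Olivia, Finance


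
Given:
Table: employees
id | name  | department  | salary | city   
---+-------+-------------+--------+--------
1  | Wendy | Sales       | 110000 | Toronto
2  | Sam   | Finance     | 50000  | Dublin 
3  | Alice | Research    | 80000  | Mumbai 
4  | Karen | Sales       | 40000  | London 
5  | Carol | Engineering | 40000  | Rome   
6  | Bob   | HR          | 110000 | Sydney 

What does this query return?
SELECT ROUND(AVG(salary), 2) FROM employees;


SUM(salary) = 430000
COUNT = 6
ROUND(AVG, 2) = ROUND(430000 / 6, 2) = 71666.67

71666.67


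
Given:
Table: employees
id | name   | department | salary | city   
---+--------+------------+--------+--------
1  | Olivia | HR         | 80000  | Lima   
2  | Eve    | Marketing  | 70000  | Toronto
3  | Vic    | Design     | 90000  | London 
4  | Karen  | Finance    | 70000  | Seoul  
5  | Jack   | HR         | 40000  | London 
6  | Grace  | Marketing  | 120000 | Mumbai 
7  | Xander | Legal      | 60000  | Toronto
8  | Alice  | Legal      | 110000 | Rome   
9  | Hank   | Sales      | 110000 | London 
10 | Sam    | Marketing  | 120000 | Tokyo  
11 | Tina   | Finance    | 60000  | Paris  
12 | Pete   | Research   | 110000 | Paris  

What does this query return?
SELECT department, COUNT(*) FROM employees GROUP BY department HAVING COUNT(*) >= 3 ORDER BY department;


Groups with count >= 3:
  Marketing: 3 -> PASS
  Design: 1 -> filtered out
  Finance: 2 -> filtered out
  HR: 2 -> filtered out
  Legal: 2 -> filtered out
  Research: 1 -> filtered out
  Sales: 1 -> filtered out


1 groups:
Marketing, 3
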